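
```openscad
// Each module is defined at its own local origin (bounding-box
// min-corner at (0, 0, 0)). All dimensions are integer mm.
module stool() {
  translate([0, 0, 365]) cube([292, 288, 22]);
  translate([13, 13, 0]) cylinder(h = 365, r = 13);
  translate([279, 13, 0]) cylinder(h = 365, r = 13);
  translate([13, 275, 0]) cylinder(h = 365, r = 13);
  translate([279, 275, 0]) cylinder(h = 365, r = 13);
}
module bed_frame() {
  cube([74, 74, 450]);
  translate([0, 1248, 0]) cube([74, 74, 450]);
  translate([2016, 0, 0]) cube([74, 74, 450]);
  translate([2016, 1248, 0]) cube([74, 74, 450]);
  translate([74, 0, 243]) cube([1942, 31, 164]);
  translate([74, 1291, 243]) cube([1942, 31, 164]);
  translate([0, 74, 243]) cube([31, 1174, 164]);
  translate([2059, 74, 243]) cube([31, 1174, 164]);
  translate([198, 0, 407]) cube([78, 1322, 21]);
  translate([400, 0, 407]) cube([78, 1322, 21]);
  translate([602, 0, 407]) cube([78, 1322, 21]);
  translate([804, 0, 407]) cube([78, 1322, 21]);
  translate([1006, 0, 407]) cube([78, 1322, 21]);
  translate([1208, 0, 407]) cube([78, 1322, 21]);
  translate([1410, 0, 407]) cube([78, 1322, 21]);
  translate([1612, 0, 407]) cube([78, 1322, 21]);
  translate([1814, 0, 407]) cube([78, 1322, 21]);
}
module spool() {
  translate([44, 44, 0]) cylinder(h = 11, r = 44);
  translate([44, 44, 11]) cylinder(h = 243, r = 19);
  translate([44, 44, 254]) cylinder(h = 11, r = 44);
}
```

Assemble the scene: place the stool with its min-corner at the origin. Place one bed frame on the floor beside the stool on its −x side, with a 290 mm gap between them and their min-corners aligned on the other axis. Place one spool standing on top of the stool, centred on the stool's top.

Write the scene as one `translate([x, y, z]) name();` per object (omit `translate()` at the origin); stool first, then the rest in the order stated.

stool();
translate([-2380, 0, 0]) bed_frame();
translate([102, 100, 387]) spool();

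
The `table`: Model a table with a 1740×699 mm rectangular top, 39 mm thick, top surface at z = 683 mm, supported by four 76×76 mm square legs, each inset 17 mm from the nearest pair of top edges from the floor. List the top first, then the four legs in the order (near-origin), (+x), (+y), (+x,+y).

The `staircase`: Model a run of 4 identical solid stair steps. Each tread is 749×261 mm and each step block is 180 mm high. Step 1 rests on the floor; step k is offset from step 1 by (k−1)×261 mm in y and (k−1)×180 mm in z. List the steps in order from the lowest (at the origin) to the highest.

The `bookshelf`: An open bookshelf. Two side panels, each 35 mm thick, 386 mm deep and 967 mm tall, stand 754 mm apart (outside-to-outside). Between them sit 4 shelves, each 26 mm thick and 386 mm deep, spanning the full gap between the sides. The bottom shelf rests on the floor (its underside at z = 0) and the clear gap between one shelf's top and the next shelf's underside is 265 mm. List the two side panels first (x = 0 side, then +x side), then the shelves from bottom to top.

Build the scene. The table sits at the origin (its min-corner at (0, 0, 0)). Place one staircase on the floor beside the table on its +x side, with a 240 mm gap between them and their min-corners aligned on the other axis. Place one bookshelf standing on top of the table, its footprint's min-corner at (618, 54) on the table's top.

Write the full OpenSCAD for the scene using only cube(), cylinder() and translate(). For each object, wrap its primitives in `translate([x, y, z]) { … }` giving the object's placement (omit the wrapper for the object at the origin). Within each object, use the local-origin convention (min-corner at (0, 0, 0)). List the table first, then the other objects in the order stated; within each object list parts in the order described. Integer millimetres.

translate([0, 0, 644]) cube([1740, 699, 39]);
translate([17, 17, 0]) cube([76, 76, 644]);
translate([1647, 17, 0]) cube([76, 76, 644]);
translate([17, 606, 0]) cube([76, 76, 644]);
translate([1647, 606, 0]) cube([76, 76, 644]);
translate([1980, 0, 0]) {
  cube([749, 261, 180]);
  translate([0, 261, 180]) cube([749, 261, 180]);
  translate([0, 522, 360]) cube([749, 261, 180]);
  translate([0, 783, 540]) cube([749, 261, 180]);
}
translate([618, 54, 683]) {
  cube([35, 386, 967]);
  translate([719, 0, 0]) cube([35, 386, 967]);
  translate([35, 0, 0]) cube([684, 386, 26]);
  translate([35, 0, 291]) cube([684, 386, 26]);
  translate([35, 0, 582]) cube([684, 386, 26]);
  translate([35, 0, 873]) cube([684, 386, 26]);
}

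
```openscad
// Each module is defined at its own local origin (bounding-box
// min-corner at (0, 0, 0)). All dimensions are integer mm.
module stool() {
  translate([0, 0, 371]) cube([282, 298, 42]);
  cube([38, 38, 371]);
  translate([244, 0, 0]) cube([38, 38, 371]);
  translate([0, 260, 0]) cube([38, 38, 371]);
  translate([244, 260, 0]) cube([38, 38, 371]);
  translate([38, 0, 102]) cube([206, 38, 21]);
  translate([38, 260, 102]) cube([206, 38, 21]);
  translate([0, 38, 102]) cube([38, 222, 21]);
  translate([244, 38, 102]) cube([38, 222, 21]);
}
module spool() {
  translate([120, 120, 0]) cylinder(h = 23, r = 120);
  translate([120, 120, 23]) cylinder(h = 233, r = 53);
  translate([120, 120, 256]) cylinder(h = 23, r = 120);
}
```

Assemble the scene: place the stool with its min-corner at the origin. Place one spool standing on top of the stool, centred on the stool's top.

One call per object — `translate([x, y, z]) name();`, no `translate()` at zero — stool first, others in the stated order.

stool();
translate([21, 29, 413]) spool();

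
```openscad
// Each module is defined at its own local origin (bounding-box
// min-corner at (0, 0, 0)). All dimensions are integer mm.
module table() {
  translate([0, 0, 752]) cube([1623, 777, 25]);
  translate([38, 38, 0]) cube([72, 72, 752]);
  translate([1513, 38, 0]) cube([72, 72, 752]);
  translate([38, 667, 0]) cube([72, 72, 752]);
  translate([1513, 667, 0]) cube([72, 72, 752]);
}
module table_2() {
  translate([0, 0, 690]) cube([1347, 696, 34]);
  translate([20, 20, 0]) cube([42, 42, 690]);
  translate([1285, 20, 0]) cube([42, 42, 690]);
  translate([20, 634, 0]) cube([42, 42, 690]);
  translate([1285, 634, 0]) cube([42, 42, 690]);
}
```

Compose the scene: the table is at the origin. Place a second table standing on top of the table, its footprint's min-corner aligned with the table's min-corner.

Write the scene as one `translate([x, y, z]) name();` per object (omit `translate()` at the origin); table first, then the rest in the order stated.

table();
translate([0, 0, 777]) table_2();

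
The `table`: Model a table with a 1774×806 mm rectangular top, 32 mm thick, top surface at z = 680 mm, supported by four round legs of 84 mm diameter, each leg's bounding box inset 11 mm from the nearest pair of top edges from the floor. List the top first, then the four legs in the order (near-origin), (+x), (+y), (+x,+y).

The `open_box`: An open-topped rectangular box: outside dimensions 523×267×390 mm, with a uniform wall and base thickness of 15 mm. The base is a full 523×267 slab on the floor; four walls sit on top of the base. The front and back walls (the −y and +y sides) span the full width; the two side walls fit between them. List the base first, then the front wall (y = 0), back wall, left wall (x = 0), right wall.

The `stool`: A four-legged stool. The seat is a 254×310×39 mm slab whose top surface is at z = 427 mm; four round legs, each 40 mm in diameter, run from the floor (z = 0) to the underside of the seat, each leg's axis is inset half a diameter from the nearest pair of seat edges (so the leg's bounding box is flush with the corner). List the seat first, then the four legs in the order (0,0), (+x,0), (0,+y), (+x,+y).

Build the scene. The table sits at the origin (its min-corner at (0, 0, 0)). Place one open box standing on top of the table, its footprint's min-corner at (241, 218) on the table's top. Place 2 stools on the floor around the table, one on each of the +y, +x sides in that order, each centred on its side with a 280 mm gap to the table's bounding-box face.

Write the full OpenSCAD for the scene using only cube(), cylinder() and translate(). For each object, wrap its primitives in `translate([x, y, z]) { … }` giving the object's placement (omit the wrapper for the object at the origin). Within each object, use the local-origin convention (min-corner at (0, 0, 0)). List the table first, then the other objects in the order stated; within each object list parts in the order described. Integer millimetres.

translate([0, 0, 648]) cube([1774, 806, 32]);
translate([53, 53, 0]) cylinder(h = 648, r = 42);
translate([1721, 53, 0]) cylinder(h = 648, r = 42);
translate([53, 753, 0]) cylinder(h = 648, r = 42);
translate([1721, 753, 0]) cylinder(h = 648, r = 42);
translate([241, 218, 680]) {
  cube([523, 267, 15]);
  translate([0, 0, 15]) cube([523, 15, 375]);
  translate([0, 252, 15]) cube([523, 15, 375]);
  translate([0, 15, 15]) cube([15, 237, 375]);
  translate([508, 15, 15]) cube([15, 237, 375]);
}
translate([760, 1086, 0]) {
  translate([0, 0, 388]) cube([254, 310, 39]);
  translate([20, 20, 0]) cylinder(h = 388, r = 20);
  translate([234, 20, 0]) cylinder(h = 388, r = 20);
  translate([20, 290, 0]) cylinder(h = 388, r = 20);
  translate([234, 290, 0]) cylinder(h = 388, r = 20);
}
translate([2054, 248, 0]) {
  translate([0, 0, 388]) cube([254, 310, 39]);
  translate([20, 20, 0]) cylinder(h = 388, r = 20);
  translate([234, 20, 0]) cylinder(h = 388, r = 20);
  translate([20, 290, 0]) cylinder(h = 388, r = 20);
  translate([234, 290, 0]) cylinder(h = 388, r = 20);
}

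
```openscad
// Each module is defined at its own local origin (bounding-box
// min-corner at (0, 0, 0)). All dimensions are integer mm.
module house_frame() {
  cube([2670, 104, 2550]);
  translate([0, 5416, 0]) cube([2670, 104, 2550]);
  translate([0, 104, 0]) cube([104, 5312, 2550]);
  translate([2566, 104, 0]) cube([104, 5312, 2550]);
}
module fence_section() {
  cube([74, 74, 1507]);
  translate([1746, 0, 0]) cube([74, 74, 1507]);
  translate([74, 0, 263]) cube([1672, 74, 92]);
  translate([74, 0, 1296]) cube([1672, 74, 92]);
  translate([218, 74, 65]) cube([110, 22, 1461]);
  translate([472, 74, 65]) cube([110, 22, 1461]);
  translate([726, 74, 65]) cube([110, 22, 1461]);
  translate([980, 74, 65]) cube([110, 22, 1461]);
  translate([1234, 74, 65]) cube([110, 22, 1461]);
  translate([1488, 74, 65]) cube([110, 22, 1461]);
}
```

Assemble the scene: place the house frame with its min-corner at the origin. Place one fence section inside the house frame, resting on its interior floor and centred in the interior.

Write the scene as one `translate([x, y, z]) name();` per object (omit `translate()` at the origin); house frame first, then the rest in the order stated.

house_frame();
translate([425, 2712, 0]) fence_section();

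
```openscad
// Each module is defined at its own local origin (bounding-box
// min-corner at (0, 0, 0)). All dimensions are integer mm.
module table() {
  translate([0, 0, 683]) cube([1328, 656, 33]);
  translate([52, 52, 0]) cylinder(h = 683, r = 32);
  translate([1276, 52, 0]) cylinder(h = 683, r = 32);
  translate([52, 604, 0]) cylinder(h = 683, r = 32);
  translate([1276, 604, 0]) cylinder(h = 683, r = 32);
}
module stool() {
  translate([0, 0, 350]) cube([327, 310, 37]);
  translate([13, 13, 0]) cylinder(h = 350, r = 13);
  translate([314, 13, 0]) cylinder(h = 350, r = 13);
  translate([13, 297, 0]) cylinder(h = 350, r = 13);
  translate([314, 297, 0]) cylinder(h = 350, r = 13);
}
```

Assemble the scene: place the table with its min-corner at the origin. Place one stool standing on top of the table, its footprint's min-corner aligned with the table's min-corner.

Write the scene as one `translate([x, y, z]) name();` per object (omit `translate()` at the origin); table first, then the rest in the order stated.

table();
translate([0, 0, 716]) stool();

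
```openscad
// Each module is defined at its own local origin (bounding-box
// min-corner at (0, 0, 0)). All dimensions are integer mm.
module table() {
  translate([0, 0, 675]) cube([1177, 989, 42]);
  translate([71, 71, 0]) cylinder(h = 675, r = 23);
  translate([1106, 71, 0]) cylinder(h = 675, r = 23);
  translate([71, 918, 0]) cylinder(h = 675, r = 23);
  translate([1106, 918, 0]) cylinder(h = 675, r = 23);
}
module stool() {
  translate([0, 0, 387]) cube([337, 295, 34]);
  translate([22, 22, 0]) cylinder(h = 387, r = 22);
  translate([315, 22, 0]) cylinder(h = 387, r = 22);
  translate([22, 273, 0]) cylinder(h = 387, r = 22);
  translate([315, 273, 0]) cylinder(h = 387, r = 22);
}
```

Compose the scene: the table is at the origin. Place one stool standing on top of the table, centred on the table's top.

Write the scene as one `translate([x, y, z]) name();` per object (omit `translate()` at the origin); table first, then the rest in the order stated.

table();
translate([420, 347, 717]) stool();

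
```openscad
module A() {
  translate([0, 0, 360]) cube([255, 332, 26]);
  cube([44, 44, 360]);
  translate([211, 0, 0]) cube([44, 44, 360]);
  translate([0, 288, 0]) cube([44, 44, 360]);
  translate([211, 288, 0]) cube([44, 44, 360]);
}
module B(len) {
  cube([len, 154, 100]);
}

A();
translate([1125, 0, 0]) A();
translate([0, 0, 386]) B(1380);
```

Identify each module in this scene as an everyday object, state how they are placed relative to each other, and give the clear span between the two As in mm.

Second stool starts at x = 1125; first ends at x = 255; clear span = 1125 − 255 = 870 mm.

A is a stool. B is a beam. A beam spans the tops of two stools. The clear span between the two stools is 870 mm.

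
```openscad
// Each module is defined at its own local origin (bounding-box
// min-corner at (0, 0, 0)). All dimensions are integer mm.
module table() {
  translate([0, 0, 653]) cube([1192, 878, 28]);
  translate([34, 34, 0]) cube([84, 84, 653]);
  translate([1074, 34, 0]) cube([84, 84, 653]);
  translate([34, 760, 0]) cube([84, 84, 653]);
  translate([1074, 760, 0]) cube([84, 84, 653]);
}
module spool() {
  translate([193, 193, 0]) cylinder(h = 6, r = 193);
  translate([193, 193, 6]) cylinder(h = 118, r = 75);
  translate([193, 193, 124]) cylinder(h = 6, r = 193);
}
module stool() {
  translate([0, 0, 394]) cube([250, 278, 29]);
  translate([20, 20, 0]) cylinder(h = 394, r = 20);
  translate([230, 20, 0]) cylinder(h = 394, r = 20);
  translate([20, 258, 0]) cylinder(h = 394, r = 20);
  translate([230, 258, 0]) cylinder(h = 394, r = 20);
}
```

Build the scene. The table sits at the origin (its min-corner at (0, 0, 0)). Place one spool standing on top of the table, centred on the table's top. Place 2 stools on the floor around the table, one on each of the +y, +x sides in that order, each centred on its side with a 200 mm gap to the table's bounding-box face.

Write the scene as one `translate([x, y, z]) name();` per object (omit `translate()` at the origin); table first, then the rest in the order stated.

table();
translate([403, 246, 681]) spool();
translate([471, 1078, 0]) stool();
translate([1392, 300, 0]) stool();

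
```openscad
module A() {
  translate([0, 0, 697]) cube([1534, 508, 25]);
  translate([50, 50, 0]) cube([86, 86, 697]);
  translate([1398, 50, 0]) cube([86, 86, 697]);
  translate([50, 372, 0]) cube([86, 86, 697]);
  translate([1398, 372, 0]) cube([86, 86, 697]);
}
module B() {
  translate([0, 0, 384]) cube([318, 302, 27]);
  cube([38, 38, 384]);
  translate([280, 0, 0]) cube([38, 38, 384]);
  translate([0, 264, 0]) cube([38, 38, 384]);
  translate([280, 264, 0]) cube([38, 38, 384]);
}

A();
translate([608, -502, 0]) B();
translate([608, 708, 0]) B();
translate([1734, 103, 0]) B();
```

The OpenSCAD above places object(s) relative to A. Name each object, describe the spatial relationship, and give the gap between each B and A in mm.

Each stool's nearest face is 200 mm from the table's bounding box.

A is a table. B is a stool. Three stools sit around the table at the −y, +y, +x sides. The gap between each stool and the table is 200 mm.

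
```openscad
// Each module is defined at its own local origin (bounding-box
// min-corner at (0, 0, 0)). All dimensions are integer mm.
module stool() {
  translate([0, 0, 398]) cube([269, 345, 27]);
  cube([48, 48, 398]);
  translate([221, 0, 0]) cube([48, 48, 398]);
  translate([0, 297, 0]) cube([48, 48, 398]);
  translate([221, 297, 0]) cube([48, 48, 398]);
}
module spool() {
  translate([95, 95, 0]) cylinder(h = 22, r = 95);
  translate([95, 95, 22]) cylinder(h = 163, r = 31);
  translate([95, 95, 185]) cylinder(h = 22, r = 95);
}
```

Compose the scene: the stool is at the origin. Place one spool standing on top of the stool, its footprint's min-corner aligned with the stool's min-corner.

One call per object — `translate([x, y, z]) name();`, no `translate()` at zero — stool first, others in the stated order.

stool();
translate([0, 0, 425]) spool();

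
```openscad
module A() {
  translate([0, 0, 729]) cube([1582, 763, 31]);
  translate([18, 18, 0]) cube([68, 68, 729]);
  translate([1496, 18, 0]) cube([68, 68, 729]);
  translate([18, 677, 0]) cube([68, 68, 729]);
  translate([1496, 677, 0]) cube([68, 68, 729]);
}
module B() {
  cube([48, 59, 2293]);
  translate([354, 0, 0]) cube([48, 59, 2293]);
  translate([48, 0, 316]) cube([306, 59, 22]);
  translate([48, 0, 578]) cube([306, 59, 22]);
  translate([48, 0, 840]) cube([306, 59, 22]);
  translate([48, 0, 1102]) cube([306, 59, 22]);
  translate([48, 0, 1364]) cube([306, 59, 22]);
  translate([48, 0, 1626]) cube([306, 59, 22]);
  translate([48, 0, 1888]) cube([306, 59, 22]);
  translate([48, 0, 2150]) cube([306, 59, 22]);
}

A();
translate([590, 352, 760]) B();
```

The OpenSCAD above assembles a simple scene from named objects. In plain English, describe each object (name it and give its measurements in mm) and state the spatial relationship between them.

A is a table: top 1582 mm (x) × 763 mm (y), 31 mm thick, upper face at z = 760 mm, on four 68×68 mm square legs, each inset 18 mm from the nearest pair of top edges, running from z = 0 to the bottom of the top.

B is a wooden ladder with two side rails of 48×59 mm section and 2293 mm height, set 402 mm apart overall. Between them run 8 rectangular rungs (59 mm deep, 22 mm thick), front faces flush with the rails' −y face. The bottom of the first rung is 316 mm above the floor and each subsequent rung is 262 mm higher than the one below.

The ladder is on top of the table, centred.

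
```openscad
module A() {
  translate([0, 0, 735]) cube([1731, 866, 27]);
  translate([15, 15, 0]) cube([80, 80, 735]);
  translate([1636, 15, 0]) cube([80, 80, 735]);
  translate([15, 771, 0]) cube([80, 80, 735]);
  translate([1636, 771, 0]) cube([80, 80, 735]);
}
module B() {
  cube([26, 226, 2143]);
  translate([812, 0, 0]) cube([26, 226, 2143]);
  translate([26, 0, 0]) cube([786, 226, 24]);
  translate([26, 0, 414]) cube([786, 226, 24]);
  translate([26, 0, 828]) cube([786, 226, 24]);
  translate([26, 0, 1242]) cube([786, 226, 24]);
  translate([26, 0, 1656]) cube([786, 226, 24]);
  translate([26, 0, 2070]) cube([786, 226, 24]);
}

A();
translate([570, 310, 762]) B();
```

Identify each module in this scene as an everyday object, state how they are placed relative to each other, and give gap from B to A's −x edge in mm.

The bookshelf's min-x is at 570; the table's min-x is 0; gap = 570 mm.

A is a table. B is a bookshelf. The bookshelf is on top of the table. The gap from the bookshelf to the table's −x edge is 570 mm.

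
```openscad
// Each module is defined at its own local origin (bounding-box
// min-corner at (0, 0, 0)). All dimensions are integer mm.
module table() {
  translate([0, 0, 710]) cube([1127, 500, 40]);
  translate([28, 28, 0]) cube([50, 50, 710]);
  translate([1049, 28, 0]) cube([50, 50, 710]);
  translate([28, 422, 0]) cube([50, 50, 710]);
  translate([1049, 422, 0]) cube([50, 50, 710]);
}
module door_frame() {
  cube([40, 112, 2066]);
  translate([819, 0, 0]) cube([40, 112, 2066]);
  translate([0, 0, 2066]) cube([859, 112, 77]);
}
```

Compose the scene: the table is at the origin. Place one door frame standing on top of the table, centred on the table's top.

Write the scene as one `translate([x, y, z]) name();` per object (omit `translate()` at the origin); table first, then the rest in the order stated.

table();
translate([134, 194, 750]) door_frame();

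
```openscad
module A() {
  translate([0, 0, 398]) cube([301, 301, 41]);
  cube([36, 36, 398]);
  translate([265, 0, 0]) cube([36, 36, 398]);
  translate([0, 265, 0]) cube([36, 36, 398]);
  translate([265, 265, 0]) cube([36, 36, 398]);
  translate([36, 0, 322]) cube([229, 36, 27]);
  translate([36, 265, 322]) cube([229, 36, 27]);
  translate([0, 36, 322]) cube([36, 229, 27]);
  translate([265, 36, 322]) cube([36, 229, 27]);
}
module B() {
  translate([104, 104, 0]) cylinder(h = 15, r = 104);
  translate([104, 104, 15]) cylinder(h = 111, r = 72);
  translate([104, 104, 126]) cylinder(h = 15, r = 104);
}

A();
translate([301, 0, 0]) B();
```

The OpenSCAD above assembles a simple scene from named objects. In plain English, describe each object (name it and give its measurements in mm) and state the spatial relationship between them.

A is a simple wooden stool: a rectangular seat 301 mm (x) by 301 mm (y), 41 mm thick, top face at z = 439 mm, on four square legs, each 36×36 mm in cross-section. The legs rest on z = 0, each flush with a corner of the seat. Four stretchers, 36 mm wide and 27 mm tall, connect adjacent legs with their undersides at z = 322 mm, each running between the inner faces of the legs it joins and aligned with the legs' outer faces on the other axis.

B is a spool: two coaxial disc flanges of radius 104 mm and thickness 15 mm, joined by a core cylinder of radius 72 mm and height 111 mm. The lower flange rests on z = 0 and the three cylinders share a vertical axis.

The spool is against the stool's +x side, with their −y faces flush.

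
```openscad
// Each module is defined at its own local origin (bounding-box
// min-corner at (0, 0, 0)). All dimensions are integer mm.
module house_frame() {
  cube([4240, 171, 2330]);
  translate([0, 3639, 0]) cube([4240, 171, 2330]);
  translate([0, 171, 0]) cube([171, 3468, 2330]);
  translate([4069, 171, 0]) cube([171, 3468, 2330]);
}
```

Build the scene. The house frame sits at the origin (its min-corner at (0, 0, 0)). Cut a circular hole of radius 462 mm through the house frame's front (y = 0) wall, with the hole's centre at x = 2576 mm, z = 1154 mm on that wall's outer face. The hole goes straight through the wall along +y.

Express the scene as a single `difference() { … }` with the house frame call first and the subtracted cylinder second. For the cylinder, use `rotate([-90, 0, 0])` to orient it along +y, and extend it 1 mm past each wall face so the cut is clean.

difference() {
  house_frame();
  translate([2576, -1, 1154]) rotate([-90, 0, 0]) cylinder(h = 173, r = 462);
}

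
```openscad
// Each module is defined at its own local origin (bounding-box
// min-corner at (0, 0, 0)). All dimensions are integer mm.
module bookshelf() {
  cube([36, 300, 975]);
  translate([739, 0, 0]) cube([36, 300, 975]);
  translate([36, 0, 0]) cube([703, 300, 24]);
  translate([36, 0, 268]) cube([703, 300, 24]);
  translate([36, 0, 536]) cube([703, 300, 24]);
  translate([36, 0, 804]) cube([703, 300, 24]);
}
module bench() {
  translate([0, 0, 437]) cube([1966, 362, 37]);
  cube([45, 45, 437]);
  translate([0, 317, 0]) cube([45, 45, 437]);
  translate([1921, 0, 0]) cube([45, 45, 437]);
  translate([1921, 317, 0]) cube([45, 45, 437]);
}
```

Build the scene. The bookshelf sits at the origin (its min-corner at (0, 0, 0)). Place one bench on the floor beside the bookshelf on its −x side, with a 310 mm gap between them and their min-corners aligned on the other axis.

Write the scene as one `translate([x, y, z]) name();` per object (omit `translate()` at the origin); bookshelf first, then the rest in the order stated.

bookshelf();
translate([-2276, 0, 0]) bench();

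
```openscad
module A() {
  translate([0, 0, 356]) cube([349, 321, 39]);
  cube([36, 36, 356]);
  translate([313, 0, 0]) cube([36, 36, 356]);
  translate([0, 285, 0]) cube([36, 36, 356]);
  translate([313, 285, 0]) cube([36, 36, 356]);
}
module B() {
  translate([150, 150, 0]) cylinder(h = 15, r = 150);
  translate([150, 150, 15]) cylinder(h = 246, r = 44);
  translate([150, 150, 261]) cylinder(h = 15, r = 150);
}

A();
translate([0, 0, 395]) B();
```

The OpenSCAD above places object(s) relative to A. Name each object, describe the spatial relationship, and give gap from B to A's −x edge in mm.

The spool's min-x is at 0; the stool's min-x is 0; gap = 0 mm.

A is a stool. B is a spool. The spool is on top of the stool. The gap from the spool to the stool's −x edge is 0 mm.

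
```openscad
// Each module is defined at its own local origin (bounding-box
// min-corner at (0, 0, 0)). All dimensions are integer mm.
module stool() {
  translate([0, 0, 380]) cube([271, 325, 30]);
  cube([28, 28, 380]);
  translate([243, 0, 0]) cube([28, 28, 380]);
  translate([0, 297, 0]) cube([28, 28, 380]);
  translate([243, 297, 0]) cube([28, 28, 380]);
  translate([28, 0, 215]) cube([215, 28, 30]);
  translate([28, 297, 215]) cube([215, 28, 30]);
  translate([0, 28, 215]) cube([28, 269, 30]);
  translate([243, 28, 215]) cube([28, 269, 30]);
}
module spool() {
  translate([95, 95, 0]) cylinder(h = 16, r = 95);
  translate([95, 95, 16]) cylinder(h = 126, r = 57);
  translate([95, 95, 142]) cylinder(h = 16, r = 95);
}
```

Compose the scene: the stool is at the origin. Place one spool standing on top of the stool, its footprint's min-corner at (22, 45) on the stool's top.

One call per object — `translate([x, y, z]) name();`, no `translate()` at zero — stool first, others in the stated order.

stool();
translate([22, 45, 410]) spool();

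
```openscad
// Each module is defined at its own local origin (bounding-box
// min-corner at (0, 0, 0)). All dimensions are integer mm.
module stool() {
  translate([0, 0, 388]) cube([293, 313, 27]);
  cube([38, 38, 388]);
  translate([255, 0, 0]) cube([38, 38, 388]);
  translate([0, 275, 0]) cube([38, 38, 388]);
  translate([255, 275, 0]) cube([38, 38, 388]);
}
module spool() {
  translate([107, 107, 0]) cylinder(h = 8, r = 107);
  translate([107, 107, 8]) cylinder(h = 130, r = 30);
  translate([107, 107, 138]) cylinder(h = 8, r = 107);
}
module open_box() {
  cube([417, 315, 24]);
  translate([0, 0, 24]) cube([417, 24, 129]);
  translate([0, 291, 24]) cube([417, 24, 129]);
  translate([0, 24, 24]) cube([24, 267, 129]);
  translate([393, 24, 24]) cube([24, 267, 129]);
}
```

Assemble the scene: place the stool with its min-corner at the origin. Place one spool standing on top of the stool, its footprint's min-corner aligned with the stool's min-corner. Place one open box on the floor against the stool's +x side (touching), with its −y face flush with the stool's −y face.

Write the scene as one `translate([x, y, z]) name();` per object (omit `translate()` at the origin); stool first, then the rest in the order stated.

stool();
translate([0, 0, 415]) spool();
translate([293, 0, 0]) open_box();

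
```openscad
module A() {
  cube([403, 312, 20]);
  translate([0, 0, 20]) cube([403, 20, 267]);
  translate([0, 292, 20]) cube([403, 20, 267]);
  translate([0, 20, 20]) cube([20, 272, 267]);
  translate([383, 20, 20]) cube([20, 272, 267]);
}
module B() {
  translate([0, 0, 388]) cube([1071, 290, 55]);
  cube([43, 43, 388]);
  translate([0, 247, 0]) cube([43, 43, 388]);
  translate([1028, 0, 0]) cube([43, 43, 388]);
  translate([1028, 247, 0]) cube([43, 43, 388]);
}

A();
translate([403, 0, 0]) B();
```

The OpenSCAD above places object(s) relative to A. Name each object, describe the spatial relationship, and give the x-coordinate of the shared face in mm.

The open box's +x face and the bench's −x face are both at x = 403 mm.

A is an open box. B is a bench. The bench is against the open box's +x side, with their −y faces flush. The x-coordinate of the shared face is 403 mm.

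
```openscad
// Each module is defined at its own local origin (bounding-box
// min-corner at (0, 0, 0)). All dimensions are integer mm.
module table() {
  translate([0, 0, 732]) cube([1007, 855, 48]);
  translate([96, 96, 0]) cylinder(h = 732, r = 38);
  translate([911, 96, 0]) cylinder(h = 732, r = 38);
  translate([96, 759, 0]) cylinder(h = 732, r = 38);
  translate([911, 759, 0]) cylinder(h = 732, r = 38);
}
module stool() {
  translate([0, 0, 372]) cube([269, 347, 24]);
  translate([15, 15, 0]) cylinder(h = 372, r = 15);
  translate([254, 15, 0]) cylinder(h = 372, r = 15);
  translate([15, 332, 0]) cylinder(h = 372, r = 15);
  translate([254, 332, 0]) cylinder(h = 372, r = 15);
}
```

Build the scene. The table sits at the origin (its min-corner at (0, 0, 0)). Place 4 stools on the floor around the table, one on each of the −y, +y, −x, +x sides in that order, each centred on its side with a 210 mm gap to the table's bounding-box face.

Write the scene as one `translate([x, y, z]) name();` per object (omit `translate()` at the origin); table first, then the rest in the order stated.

table();
translate([369, -557, 0]) stool();
translate([369, 1065, 0]) stool();
translate([-479, 254, 0]) stool();
translate([1217, 254, 0]) stool();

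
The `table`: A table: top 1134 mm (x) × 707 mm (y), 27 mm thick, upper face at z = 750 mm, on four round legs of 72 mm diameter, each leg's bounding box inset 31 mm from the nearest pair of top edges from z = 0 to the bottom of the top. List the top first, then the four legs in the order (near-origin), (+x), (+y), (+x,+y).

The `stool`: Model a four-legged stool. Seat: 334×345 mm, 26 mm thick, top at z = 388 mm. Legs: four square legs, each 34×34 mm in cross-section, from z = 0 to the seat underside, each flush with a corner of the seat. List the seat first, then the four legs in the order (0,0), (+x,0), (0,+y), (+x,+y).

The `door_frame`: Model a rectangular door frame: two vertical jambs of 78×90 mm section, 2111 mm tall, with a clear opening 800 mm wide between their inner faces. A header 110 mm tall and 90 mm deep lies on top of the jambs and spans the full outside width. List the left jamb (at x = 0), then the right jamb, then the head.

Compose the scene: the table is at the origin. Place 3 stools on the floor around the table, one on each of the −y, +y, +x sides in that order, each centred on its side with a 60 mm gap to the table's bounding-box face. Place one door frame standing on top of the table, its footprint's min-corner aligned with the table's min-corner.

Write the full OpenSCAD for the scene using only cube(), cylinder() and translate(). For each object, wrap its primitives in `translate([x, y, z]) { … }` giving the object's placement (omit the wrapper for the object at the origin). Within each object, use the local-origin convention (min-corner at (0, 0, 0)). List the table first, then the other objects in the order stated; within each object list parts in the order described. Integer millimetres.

translate([0, 0, 723]) cube([1134, 707, 27]);
translate([67, 67, 0]) cylinder(h = 723, r = 36);
translate([1067, 67, 0]) cylinder(h = 723, r = 36);
translate([67, 640, 0]) cylinder(h = 723, r = 36);
translate([1067, 640, 0]) cylinder(h = 723, r = 36);
translate([400, -405, 0]) {
  translate([0, 0, 362]) cube([334, 345, 26]);
  cube([34, 34, 362]);
  translate([300, 0, 0]) cube([34, 34, 362]);
  translate([0, 311, 0]) cube([34, 34, 362]);
  translate([300, 311, 0]) cube([34, 34, 362]);
}
translate([400, 767, 0]) {
  translate([0, 0, 362]) cube([334, 345, 26]);
  cube([34, 34, 362]);
  translate([300, 0, 0]) cube([34, 34, 362]);
  translate([0, 311, 0]) cube([34, 34, 362]);
  translate([300, 311, 0]) cube([34, 34, 362]);
}
translate([1194, 181, 0]) {
  translate([0, 0, 362]) cube([334, 345, 26]);
  cube([34, 34, 362]);
  translate([300, 0, 0]) cube([34, 34, 362]);
  translate([0, 311, 0]) cube([34, 34, 362]);
  translate([300, 311, 0]) cube([34, 34, 362]);
}
translate([0, 0, 750]) {
  cube([78, 90, 2111]);
  translate([878, 0, 0]) cube([78, 90, 2111]);
  translate([0, 0, 2111]) cube([956, 90, 110]);
}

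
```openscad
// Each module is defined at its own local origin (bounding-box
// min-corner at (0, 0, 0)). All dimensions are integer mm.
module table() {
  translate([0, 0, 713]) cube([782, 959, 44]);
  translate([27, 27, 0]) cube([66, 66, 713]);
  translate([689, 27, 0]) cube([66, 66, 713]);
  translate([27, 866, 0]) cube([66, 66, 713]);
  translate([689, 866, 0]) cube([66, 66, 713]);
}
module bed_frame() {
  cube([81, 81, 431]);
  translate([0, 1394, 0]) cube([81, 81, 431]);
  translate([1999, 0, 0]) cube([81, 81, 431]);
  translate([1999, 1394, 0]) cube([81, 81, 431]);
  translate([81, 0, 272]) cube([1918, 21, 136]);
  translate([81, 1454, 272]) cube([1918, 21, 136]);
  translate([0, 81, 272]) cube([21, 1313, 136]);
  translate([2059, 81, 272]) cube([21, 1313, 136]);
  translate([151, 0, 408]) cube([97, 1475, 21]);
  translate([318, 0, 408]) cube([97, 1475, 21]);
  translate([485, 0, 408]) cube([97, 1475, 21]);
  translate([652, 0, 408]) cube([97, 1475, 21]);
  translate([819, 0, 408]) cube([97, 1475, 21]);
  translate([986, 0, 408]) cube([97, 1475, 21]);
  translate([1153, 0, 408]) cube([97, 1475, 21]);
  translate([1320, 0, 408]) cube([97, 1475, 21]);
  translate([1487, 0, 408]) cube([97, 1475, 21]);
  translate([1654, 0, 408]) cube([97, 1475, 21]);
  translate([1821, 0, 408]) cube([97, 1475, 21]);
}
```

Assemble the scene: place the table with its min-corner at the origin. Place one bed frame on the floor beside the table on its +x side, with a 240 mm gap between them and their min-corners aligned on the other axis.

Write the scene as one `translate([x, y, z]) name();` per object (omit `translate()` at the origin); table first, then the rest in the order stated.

table();
translate([1022, 0, 0]) bed_frame();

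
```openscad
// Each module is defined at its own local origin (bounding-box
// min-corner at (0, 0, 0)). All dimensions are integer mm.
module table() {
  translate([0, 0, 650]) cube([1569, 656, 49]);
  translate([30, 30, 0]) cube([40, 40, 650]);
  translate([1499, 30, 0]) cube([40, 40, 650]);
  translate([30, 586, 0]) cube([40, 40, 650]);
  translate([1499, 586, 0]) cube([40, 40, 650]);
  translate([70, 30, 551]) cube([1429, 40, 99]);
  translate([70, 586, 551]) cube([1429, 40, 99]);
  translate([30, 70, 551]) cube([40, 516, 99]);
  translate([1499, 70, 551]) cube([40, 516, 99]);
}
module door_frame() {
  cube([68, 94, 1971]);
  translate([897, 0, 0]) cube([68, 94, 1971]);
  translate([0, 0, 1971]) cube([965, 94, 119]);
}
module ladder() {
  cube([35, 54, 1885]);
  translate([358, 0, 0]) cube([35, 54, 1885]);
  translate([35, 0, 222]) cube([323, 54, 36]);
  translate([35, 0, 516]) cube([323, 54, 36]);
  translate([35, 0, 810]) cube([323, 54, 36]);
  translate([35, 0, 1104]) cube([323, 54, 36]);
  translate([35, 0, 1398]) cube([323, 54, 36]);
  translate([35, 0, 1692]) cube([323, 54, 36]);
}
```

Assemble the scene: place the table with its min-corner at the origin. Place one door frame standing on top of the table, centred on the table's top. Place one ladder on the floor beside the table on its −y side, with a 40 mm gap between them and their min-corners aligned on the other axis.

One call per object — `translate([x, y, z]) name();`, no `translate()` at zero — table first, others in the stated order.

table();
translate([302, 281, 699]) door_frame();
translate([0, -94, 0]) ladder();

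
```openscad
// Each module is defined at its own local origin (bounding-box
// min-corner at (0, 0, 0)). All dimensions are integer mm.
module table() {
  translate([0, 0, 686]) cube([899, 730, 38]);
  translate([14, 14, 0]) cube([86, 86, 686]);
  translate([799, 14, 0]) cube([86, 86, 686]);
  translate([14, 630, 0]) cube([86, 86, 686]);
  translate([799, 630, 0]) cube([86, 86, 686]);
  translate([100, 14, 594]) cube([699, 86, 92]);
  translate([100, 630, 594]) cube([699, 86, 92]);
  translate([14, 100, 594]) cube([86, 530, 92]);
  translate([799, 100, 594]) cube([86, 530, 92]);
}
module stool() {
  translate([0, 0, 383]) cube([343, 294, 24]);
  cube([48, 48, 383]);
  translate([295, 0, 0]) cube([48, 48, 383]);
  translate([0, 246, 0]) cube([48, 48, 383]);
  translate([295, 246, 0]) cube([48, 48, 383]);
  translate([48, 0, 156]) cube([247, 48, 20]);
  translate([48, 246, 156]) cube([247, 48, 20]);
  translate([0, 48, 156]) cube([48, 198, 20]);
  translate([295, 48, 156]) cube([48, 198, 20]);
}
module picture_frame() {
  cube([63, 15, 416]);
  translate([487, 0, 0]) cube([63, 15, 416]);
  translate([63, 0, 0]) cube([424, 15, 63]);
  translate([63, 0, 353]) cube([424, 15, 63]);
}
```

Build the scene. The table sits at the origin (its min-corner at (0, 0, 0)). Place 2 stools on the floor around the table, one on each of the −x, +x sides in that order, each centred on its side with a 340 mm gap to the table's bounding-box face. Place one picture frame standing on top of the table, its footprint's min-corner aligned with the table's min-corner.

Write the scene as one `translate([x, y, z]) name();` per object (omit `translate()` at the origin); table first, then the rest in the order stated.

table();
translate([-683, 218, 0]) stool();
translate([1239, 218, 0]) stool();
translate([0, 0, 724]) picture_frame();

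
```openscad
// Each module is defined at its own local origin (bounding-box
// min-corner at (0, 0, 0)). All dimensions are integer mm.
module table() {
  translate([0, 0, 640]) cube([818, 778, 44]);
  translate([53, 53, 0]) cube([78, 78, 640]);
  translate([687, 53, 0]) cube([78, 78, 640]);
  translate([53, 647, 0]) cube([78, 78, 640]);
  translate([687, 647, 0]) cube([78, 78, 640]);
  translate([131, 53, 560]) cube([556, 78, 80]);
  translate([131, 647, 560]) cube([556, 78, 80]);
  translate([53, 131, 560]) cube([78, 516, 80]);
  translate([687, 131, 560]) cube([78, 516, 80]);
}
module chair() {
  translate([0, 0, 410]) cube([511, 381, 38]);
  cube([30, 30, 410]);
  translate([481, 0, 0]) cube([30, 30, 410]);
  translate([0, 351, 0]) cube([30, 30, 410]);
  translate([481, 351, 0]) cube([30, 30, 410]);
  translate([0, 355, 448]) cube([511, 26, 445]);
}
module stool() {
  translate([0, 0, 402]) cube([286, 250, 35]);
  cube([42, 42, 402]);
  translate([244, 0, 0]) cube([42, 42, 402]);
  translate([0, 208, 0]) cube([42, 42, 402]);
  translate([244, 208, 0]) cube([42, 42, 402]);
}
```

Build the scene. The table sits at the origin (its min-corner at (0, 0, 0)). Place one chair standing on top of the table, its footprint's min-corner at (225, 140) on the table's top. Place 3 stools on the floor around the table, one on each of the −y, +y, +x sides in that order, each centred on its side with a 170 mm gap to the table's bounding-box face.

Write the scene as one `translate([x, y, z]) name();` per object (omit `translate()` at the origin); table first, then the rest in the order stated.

table();
translate([225, 140, 684]) chair();
translate([266, -420, 0]) stool();
translate([266, 948, 0]) stool();
translate([988, 264, 0]) stool();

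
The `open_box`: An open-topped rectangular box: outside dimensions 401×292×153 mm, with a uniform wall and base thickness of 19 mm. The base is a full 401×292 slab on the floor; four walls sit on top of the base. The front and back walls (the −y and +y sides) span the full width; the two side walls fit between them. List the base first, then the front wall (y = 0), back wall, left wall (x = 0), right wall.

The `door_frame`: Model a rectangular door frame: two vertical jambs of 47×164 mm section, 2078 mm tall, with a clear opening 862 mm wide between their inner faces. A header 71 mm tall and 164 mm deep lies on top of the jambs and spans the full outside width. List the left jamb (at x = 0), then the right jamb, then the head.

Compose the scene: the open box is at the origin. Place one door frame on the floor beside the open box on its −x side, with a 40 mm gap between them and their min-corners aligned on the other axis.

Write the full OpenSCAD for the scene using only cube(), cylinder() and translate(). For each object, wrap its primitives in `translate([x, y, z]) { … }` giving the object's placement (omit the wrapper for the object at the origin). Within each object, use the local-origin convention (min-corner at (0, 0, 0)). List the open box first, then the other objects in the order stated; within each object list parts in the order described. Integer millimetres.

cube([401, 292, 19]);
translate([0, 0, 19]) cube([401, 19, 134]);
translate([0, 273, 19]) cube([401, 19, 134]);
translate([0, 19, 19]) cube([19, 254, 134]);
translate([382, 19, 19]) cube([19, 254, 134]);
translate([-996, 0, 0]) {
  cube([47, 164, 2078]);
  translate([909, 0, 0]) cube([47, 164, 2078]);
  translate([0, 0, 2078]) cube([956, 164, 71]);
}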